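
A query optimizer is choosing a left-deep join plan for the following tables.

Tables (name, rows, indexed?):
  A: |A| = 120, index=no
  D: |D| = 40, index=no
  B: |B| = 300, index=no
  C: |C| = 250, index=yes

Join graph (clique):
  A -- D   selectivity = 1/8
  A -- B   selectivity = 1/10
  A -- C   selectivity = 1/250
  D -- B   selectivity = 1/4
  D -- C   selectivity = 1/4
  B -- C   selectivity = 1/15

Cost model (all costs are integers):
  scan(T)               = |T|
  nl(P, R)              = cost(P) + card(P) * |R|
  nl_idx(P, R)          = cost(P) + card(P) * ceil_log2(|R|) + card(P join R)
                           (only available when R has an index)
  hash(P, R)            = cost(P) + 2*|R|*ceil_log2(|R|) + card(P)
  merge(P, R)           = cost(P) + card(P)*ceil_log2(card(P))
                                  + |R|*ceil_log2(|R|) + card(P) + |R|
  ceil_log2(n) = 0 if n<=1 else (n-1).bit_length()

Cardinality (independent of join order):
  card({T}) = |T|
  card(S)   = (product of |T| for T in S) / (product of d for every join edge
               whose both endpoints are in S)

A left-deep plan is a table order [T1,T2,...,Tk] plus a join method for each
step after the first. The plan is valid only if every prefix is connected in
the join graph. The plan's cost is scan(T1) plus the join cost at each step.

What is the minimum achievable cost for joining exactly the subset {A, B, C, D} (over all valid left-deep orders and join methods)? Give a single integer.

Selinger DP over subsets of {A,B,C,D}:
  {A}: scan cost=120, card=120
  {D}: scan cost=40, card=40
  {B}: scan cost=300, card=300
  {C}: scan cost=250, card=250
  {AD}: card=600; try (D,hash)→720, (A,merge)→1280, (D,merge)→1360, (A,hash)→1760, (A,nl)→4840, (D,nl)→4920; best=720 via (D,hash)
  {AB}: card=3600; try (A,hash)→2280, (B,merge)→4080, (A,merge)→4260, (B,hash)→5640, (B,nl)→36120, (A,nl)→36300; best=2280 via (A,hash)
  {AC}: card=120; try (C,nl_idx)→1200, (A,hash)→2180, (C,merge)→3330, (A,merge)→3460, (C,hash)→4240, (C,nl)→30120 …(+1); best=1200 via (C,nl_idx)
  {BD}: card=3000; try (D,hash)→1080, (B,merge)→3320, (D,merge)→3580, (B,hash)→5480, (B,nl)→12040, (D,nl)→12300; best=1080 via (D,hash)
  {CD}: card=2500; try (D,hash)→980, (C,merge)→2570, (D,merge)→2780, (C,nl_idx)→2860, (C,hash)→4080, (C,nl)→10040 …(+1); best=980 via (D,hash)
  {BC}: card=5000; try (C,hash)→4600, (B,merge)→5500, (C,merge)→5550, (B,hash)→5900, (C,nl_idx)→7700, (B,nl)→75250 …(+1); best=4600 via (C,hash)
  {ABD}: card=4500; try (A,hash)→5760, (D,hash)→6360, (B,hash)→6720, (B,merge)→10320, (A,merge)→41040, (D,merge)→49360 …(+3); best=5760 via (A,hash)
  {ACD}: card=150; try (D,hash)→1800, (D,merge)→2440, (A,hash)→5160, (C,hash)→5320, (C,nl_idx)→5670, (D,nl)→6000 …(+4); best=1800 via (D,hash)
  {ABC}: card=240; try (B,merge)→5160, (B,hash)→6720, (C,hash)→9880, (A,hash)→11280, (C,nl_idx)→31320, (B,nl)→37200 …(+4); best=5160 via (B,merge)
  {BCD}: card=12500; try (C,hash)→8080, (B,hash)→8880, (D,hash)→10080, (B,merge)→36480, (C,nl_idx)→37580, (C,merge)→42330 …(+4); best=8080 via (C,hash)
  {ABCD}: card=75; try (D,hash)→5880, (B,merge)→6150, (B,hash)→7350, (D,merge)→7600, (C,hash)→14260, (D,nl)→14760 …(+7); best=5880 via (D,hash)

5880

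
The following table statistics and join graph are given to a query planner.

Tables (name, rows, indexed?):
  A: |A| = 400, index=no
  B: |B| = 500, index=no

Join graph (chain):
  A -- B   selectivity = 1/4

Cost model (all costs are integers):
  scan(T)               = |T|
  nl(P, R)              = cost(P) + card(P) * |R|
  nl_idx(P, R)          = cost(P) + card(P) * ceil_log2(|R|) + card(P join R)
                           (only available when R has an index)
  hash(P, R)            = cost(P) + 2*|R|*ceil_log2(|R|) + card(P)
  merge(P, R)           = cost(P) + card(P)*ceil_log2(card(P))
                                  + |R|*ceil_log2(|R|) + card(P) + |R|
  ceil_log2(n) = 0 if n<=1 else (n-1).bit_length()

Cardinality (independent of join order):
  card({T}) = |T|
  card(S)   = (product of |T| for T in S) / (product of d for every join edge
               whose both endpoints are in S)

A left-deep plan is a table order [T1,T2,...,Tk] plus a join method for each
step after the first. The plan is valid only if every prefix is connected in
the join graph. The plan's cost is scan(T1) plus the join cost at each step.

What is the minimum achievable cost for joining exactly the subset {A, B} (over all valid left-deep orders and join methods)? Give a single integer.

8200

Selinger DP over subsets of {A,B}:
  {A}: scan cost=400, card=400
  {B}: scan cost=500, card=500
  {AB}: card=50000; try (A,hash)→8200, (B,merge)→9400, (A,merge)→9500, (B,hash)→9800, (B,nl)→200400, (A,nl)→200500; best=8200 via (A,hash)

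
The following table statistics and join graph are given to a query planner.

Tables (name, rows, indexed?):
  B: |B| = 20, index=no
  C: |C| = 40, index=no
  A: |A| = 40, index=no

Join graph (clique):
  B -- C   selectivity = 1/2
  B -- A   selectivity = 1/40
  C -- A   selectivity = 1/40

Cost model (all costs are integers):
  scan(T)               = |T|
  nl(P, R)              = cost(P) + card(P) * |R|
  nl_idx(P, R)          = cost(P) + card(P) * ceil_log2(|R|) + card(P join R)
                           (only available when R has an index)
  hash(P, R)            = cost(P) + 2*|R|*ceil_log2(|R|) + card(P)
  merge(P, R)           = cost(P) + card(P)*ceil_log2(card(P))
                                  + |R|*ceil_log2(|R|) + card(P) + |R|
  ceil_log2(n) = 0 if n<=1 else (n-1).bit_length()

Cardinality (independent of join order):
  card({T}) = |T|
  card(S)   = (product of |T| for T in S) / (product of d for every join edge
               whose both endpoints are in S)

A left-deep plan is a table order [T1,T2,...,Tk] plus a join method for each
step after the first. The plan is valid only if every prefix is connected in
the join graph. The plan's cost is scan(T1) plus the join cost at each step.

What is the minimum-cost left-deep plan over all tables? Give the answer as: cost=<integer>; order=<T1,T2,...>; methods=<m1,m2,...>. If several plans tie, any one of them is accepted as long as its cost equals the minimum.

cost=680; order=A,B,C; methods=hash,merge

Selinger DP (subsets sized 1..n):
  {B}: scan cost=20, card=20
  {C}: scan cost=40, card=40
  {A}: scan cost=40, card=40
  {BC}: card=400; try (B,hash)→280, (C,merge)→420, (B,merge)→440, (C,hash)→520, (C,nl)→820, (B,nl)→840; best=280 via (B,hash)
  {AB}: card=20; try (B,hash)→280, (A,merge)→420, (B,merge)→440, (A,hash)→520, (A,nl)→820, (B,nl)→840; best=280 via (B,hash)
  {AC}: card=40; try (C,hash)→560, (A,hash)→560, (C,merge)→600, (A,merge)→600, (C,nl)→1640, (A,nl)→1640; best=560 via (C,hash)
  {ABC}: card=10; try (C,merge)→680, (C,hash)→780, (B,hash)→800, (B,merge)→960, (C,nl)→1080, (A,hash)→1160 …(+3); best=680 via (C,merge)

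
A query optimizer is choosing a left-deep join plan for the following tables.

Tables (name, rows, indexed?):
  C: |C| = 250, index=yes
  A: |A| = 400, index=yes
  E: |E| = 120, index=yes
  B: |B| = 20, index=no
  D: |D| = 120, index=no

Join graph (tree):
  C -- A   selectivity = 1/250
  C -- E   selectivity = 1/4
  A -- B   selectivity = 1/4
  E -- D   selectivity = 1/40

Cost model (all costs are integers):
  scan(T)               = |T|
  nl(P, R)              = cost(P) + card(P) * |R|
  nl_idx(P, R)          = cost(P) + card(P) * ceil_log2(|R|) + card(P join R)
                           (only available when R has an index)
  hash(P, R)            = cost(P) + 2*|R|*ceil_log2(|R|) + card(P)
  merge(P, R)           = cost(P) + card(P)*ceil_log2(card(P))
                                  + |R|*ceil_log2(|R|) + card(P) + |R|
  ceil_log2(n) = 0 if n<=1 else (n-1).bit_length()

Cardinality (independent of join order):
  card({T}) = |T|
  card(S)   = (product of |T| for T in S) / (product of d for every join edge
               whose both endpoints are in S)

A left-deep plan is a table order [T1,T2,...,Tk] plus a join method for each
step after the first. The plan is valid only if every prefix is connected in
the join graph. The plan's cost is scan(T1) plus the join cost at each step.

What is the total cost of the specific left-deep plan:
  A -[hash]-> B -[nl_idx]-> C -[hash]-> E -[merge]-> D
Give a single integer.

1043640

step 1: scan A: cost=400, card=400
step 2: join B via hash
    card(P join B) = 400*20/(4) = 2000
    cost = 400 + 2*20*5 + 400 = 1000
step 3: join C via nl_idx
    card(P join C) = 2000*250/(250) = 2000
    cost = 1000 + 2000*8 + 2000 = 19000
step 4: join E via hash
    card(P join E) = 2000*120/(4) = 60000
    cost = 19000 + 2*120*7 + 2000 = 22680
step 5: join D via merge
    card(P join D) = 60000*120/(40) = 180000
    cost = 22680 + 60000*16 + 120*7 + 60000 + 120 = 1043640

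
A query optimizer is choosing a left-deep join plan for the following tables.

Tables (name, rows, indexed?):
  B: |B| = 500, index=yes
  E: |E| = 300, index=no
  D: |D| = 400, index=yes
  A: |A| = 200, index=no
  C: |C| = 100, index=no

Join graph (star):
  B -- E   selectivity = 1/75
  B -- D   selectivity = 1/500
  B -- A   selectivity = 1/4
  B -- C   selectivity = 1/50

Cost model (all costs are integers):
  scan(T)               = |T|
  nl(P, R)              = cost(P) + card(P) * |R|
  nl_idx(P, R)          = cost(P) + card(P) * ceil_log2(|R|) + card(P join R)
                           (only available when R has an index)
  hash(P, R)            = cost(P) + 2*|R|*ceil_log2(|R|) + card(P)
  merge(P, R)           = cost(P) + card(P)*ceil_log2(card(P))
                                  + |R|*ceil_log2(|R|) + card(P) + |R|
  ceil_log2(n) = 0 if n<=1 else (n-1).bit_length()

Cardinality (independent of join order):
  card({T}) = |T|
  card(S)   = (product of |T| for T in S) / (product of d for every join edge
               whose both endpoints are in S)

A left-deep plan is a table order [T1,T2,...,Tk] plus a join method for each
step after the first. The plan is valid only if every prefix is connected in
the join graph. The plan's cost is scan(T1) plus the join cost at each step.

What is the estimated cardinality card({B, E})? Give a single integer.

2000

Tables in S: B(500), E(300)
Edges inside S: B-E(d=75)
numerator = 500 * 300 = 150000
denominator = 75 = 75
card(S) = 150000 / 75 = 2000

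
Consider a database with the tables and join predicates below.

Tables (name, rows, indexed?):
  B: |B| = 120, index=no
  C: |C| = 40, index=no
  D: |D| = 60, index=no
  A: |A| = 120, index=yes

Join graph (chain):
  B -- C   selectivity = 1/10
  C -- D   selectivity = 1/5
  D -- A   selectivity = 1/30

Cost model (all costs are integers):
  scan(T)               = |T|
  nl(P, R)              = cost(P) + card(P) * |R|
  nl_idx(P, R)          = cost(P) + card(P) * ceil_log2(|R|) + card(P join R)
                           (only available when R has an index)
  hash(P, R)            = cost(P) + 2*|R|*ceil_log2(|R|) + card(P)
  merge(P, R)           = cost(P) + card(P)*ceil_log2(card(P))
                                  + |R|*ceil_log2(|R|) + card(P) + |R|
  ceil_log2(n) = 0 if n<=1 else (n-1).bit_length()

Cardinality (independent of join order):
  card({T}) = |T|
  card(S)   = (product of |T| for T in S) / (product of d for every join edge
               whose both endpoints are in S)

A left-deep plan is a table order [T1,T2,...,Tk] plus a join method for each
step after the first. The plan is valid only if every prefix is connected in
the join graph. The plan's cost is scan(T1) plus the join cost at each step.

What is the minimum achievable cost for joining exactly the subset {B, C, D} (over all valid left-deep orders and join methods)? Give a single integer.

1920

Selinger DP over subsets of {B,C,D}:
  {B}: scan cost=120, card=120
  {C}: scan cost=40, card=40
  {D}: scan cost=60, card=60
  {BC}: card=480; try (C,hash)→720, (B,merge)→1280, (C,merge)→1360, (B,hash)→1760, (B,nl)→4840, (C,nl)→4920; best=720 via (C,hash)
  {CD}: card=480; try (C,hash)→600, (D,merge)→740, (C,merge)→760, (D,hash)→800, (D,nl)→2440, (C,nl)→2460; best=600 via (C,hash)
  {BCD}: card=5760; try (D,hash)→1920, (B,hash)→2760, (D,merge)→5940, (B,merge)→6360, (D,nl)→29520, (B,nl)→58200; best=1920 via (D,hash)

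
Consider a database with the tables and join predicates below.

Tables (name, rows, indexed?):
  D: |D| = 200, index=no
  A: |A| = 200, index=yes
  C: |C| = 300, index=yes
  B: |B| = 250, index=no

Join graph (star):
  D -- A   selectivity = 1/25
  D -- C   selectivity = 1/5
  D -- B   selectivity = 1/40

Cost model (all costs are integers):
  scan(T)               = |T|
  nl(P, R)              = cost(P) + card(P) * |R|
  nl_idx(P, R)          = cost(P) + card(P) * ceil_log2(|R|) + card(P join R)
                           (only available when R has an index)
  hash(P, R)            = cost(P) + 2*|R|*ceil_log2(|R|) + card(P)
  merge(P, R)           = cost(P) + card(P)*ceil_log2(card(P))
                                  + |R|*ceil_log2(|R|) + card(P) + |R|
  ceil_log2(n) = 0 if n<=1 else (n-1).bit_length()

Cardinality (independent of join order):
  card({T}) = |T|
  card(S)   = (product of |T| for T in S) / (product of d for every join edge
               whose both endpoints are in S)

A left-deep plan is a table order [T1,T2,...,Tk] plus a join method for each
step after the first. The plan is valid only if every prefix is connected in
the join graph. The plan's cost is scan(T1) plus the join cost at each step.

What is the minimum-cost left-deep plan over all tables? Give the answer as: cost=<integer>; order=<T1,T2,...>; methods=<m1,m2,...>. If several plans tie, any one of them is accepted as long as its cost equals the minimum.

cost=23550; order=B,D,A,C; methods=hash,hash,hash

Selinger DP (subsets sized 1..n):
  {D}: scan cost=200, card=200
  {A}: scan cost=200, card=200
  {C}: scan cost=300, card=300
  {B}: scan cost=250, card=250
  {AD}: card=1600; try (A,nl_idx)→3400, (D,hash)→3600, (A,hash)→3600, (D,merge)→3800, (A,merge)→3800, (D,nl)→40200 …(+1); best=3400 via (A,nl_idx)
  {CD}: card=12000; try (D,hash)→3800, (C,merge)→5000, (D,merge)→5100, (C,hash)→5800, (C,nl_idx)→14000, (C,nl)→60200 …(+1); best=3800 via (D,hash)
  {BD}: card=1250; try (D,hash)→3700, (B,merge)→4250, (D,merge)→4300, (B,hash)→4400, (B,nl)→50200, (D,nl)→50250; best=3700 via (D,hash)
  {ACD}: card=96000; try (C,hash)→10400, (A,hash)→19000, (C,merge)→25600, (C,nl_idx)→113800, (A,merge)→185600, (A,nl_idx)→195800 …(+2); best=10400 via (C,hash)
  {ABD}: card=10000; try (A,hash)→8150, (B,hash)→9000, (A,merge)→20500, (A,nl_idx)→23700, (B,merge)→24850, (A,nl)→253700 …(+1); best=8150 via (A,hash)
  {BCD}: card=75000; try (C,hash)→10350, (B,hash)→19800, (C,merge)→21700, (C,nl_idx)→89950, (B,merge)→186050, (C,nl)→378700 …(+1); best=10350 via (C,hash)
  {ABCD}: card=600000; try (C,hash)→23550, (A,hash)→88550, (B,hash)→110400, (C,merge)→161150, (C,nl_idx)→698150, (A,nl_idx)→1210350 …(+5); best=23550 via (C,hash)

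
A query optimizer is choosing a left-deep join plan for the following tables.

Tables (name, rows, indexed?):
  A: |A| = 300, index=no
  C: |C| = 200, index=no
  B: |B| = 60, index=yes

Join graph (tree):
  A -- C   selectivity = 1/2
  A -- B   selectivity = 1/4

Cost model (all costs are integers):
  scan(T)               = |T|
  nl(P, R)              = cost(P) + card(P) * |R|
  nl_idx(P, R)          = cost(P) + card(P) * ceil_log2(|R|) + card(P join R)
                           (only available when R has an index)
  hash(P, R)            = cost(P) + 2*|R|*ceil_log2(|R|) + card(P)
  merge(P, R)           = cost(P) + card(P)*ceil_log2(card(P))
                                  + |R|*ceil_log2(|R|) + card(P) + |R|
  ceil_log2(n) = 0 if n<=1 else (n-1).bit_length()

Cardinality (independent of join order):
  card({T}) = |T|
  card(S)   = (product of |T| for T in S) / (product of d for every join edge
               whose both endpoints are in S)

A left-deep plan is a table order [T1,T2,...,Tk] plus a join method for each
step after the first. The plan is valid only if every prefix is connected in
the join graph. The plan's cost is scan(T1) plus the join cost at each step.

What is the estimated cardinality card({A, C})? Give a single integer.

30000

Tables in S: A(300), C(200)
Edges inside S: A-C(d=2)
numerator = 300 * 200 = 60000
denominator = 2 = 2
card(S) = 60000 / 2 = 30000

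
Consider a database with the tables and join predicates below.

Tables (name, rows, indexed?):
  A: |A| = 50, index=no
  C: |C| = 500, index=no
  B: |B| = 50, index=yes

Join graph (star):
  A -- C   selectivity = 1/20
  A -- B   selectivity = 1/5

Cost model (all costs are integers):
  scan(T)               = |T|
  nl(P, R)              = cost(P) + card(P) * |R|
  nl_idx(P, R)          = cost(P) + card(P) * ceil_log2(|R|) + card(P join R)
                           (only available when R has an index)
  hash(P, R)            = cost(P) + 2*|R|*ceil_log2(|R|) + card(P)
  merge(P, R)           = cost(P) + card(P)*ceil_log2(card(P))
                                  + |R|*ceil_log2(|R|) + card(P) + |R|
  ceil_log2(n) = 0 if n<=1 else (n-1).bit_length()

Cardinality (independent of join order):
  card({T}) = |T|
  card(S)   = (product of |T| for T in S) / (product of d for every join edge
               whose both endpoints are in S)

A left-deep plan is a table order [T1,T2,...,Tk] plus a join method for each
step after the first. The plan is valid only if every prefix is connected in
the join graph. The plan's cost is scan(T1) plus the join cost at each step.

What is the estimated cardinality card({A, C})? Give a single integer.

1250

Tables in S: A(50), C(500)
Edges inside S: A-C(d=20)
numerator = 50 * 500 = 25000
denominator = 20 = 20
card(S) = 25000 / 20 = 1250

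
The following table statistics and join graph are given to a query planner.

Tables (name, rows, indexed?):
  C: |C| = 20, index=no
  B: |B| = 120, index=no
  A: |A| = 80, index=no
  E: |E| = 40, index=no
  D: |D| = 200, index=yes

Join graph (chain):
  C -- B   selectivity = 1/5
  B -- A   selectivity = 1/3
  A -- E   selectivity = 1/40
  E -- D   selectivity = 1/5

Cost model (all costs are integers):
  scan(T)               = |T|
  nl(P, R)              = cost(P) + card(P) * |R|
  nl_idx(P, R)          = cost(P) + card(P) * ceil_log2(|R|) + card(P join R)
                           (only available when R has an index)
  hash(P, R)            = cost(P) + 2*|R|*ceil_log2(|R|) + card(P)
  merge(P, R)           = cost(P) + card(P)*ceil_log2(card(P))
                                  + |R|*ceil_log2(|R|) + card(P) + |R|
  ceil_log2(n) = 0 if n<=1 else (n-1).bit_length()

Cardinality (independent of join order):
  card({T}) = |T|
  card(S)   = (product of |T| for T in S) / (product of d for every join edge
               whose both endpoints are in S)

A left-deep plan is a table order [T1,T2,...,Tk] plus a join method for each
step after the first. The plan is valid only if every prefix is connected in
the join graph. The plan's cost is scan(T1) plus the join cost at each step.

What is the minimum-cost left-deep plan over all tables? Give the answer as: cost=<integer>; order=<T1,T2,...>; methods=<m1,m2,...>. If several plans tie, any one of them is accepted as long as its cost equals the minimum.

cost=21640; order=A,E,B,C,D; methods=hash,merge,hash,hash

Selinger DP (subsets sized 1..n):
  {C}: scan cost=20, card=20
  {B}: scan cost=120, card=120
  {A}: scan cost=80, card=80
  {E}: scan cost=40, card=40
  {D}: scan cost=200, card=200
  {BC}: card=480; try (C,hash)→440, (B,merge)→1100, (C,merge)→1200, (B,hash)→1720, (B,nl)→2420, (C,nl)→2520; best=440 via (C,hash)
  {AB}: card=3200; try (A,hash)→1360, (B,merge)→1680, (A,merge)→1720, (B,hash)→1840, (B,nl)→9680, (A,nl)→9720; best=1360 via (A,hash)
  {AE}: card=80; try (E,hash)→640, (A,merge)→960, (E,merge)→1000, (A,hash)→1200, (A,nl)→3240, (E,nl)→3280; best=640 via (E,hash)
  {DE}: card=1600; try (E,hash)→880, (D,nl_idx)→1960, (D,merge)→2120, (E,merge)→2280, (D,hash)→3280, (D,nl)→8040 …(+1); best=880 via (E,hash)
  {ABC}: card=12800; try (A,hash)→2040, (C,hash)→4760, (A,merge)→5880, (A,nl)→38840, (C,merge)→43080, (C,nl)→65360; best=2040 via (A,hash)
  {ABE}: card=3200; try (B,merge)→2240, (B,hash)→2400, (E,hash)→5040, (B,nl)→10240, (E,merge)→43240, (E,nl)→129360; best=2240 via (B,merge)
  {ADE}: card=3200; try (D,merge)→3080, (A,hash)→3600, (D,hash)→3920, (D,nl_idx)→4480, (D,nl)→16640, (A,merge)→20720 …(+1); best=3080 via (D,merge)
  {ABCE}: card=12800; try (C,hash)→5640, (E,hash)→15320, (C,merge)→43960, (C,nl)→66240, (E,merge)→194320, (E,nl)→514040; best=5640 via (C,hash)
  {ABDE}: card=128000; try (B,hash)→7960, (D,hash)→8640, (D,merge)→45640, (B,merge)→45640, (D,nl_idx)→155840, (B,nl)→387080 …(+1); best=7960 via (B,hash)
  {ABCDE}: card=512000; try (D,hash)→21640, (C,hash)→136160, (D,merge)→199440, (D,nl_idx)→620040, (C,merge)→2312080, (D,nl)→2565640 …(+1); best=21640 via (D,hash)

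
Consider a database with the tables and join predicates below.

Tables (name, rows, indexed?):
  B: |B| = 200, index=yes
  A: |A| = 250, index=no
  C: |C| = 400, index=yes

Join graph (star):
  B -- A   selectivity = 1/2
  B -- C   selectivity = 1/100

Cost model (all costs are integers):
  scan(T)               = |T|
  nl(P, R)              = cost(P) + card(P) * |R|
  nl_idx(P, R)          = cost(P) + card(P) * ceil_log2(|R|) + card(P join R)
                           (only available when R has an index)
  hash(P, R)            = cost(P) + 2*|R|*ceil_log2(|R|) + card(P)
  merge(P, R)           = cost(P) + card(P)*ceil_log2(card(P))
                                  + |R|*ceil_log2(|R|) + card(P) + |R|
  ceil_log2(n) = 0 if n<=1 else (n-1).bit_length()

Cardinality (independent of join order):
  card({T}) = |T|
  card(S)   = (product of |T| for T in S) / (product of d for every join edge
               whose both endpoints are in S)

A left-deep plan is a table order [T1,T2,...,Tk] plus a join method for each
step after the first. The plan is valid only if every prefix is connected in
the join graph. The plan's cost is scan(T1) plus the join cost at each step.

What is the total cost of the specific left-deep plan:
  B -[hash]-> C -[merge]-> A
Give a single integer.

18650

step 1: scan B: cost=200, card=200
step 2: join C via hash
    card(P join C) = 200*400/(100) = 800
    cost = 200 + 2*400*9 + 200 = 7600
step 3: join A via merge
    card(P join A) = 800*250/(2) = 100000
    cost = 7600 + 800*10 + 250*8 + 800 + 250 = 18650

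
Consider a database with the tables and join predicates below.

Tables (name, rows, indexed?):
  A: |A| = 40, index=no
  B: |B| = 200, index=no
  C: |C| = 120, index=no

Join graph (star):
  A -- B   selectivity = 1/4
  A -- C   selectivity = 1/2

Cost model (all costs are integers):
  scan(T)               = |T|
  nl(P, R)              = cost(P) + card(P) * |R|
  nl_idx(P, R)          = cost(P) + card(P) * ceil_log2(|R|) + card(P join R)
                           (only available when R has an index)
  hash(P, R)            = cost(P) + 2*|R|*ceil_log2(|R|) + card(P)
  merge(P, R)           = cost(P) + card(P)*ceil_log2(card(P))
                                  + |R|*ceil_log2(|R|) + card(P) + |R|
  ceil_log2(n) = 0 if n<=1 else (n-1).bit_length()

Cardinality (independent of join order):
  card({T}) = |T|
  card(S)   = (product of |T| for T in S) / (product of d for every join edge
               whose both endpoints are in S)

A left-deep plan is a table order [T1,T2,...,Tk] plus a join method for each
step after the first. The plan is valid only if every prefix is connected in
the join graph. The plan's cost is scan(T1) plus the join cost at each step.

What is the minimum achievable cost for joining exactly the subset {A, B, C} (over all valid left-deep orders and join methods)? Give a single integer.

4560

Selinger DP over subsets of {A,B,C}:
  {A}: scan cost=40, card=40
  {B}: scan cost=200, card=200
  {C}: scan cost=120, card=120
  {AB}: card=2000; try (A,hash)→880, (B,merge)→2120, (A,merge)→2280, (B,hash)→3280, (B,nl)→8040, (A,nl)→8200; best=880 via (A,hash)
  {AC}: card=2400; try (A,hash)→720, (C,merge)→1280, (A,merge)→1360, (C,hash)→1760, (C,nl)→4840, (A,nl)→4920; best=720 via (A,hash)
  {ABC}: card=120000; try (C,hash)→4560, (B,hash)→6320, (C,merge)→25840, (B,merge)→33720, (C,nl)→240880, (B,nl)→480720; best=4560 via (C,hash)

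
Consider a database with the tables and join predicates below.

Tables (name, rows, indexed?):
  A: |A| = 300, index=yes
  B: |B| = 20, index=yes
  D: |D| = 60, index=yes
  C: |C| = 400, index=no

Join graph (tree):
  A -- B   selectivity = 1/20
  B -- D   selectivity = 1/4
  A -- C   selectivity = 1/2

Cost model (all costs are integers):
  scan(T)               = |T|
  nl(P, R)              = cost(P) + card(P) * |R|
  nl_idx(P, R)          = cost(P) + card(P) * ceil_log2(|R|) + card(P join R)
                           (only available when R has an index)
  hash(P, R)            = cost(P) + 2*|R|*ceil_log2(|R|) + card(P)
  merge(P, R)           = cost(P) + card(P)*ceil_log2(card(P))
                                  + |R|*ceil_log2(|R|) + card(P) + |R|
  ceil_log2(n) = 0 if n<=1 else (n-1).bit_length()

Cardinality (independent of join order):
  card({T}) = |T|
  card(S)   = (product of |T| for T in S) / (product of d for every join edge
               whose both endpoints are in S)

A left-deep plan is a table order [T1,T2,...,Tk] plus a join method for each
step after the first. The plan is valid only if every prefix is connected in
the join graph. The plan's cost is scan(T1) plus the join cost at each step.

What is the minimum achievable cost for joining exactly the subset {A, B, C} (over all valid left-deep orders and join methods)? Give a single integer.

Selinger DP over subsets of {A,B,C}:
  {A}: scan cost=300, card=300
  {B}: scan cost=20, card=20
  {C}: scan cost=400, card=400
  {AB}: card=300; try (A,nl_idx)→500, (B,hash)→800, (B,nl_idx)→2100, (A,merge)→3140, (B,merge)→3420, (A,hash)→5440 …(+2); best=500 via (A,nl_idx)
  {AC}: card=60000; try (A,hash)→6200, (C,merge)→7300, (A,merge)→7400, (C,hash)→7800, (A,nl_idx)→64000, (C,nl)→120300 …(+1); best=6200 via (A,hash)
  {ABC}: card=60000; try (C,merge)→7500, (C,hash)→8000, (B,hash)→66400, (C,nl)→120500, (B,nl_idx)→366200, (B,merge)→1026320 …(+1); best=7500 via (C,merge)

7500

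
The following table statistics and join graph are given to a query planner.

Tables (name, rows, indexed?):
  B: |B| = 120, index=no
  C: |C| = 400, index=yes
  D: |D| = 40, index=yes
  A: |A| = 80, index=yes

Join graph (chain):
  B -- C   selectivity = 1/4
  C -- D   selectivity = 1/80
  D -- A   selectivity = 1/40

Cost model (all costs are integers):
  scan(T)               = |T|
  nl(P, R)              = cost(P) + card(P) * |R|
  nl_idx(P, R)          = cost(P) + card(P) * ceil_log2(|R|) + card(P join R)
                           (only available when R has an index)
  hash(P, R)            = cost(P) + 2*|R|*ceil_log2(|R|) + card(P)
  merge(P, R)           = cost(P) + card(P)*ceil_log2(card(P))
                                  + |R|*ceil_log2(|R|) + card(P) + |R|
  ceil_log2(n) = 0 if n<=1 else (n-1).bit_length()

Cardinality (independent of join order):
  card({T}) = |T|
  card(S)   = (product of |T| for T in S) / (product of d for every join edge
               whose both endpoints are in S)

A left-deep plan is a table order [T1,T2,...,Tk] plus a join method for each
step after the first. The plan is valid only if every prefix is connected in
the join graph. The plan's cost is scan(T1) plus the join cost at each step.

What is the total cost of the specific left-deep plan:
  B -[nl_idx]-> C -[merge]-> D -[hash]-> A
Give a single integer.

200600

step 1: scan B: cost=120, card=120
step 2: join C via nl_idx
    card(P join C) = 120*400/(4) = 12000
    cost = 120 + 120*9 + 12000 = 13200
step 3: join D via merge
    card(P join D) = 12000*40/(80) = 6000
    cost = 13200 + 12000*14 + 40*6 + 12000 + 40 = 193480
step 4: join A via hash
    card(P join A) = 6000*80/(40) = 12000
    cost = 193480 + 2*80*7 + 6000 = 200600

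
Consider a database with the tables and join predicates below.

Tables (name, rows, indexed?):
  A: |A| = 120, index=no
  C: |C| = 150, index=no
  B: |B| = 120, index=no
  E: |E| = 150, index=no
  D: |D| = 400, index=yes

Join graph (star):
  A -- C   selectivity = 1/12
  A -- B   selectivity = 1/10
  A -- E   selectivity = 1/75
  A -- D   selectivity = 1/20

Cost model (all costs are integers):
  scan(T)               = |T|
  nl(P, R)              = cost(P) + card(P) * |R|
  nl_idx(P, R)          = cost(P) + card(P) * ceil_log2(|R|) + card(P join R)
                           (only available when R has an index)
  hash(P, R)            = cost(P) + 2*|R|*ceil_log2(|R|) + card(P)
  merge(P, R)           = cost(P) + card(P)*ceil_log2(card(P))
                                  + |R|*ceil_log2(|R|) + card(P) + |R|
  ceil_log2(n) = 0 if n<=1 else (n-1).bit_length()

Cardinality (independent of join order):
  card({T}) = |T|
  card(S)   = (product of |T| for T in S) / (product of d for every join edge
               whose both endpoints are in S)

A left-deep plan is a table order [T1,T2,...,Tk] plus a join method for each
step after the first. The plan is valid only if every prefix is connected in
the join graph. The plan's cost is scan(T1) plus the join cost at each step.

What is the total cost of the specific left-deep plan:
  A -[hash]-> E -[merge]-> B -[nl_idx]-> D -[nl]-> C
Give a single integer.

8729280

step 1: scan A: cost=120, card=120
step 2: join E via hash
    card(P join E) = 120*150/(75) = 240
    cost = 120 + 2*150*8 + 120 = 2640
step 3: join B via merge
    card(P join B) = 240*120/(10) = 2880
    cost = 2640 + 240*8 + 120*7 + 240 + 120 = 5760
step 4: join D via nl_idx
    card(P join D) = 2880*400/(20) = 57600
    cost = 5760 + 2880*9 + 57600 = 89280
step 5: join C via nl
    card(P join C) = 57600*150/(12) = 720000
    cost = 89280 + 57600*150 = 8729280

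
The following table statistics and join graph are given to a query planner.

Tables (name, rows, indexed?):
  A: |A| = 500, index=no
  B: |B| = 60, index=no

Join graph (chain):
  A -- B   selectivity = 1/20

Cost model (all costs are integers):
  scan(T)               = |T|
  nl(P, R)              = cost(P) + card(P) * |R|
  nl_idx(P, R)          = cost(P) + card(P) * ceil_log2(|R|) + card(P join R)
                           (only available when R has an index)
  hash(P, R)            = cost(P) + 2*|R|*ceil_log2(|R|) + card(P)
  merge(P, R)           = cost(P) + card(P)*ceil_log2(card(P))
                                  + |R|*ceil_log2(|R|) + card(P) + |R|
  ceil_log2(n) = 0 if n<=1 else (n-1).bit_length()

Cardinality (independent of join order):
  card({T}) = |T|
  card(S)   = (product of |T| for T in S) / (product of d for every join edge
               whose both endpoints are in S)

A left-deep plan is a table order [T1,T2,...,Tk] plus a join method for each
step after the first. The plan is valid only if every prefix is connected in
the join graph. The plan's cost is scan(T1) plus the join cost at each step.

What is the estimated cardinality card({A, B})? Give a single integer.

1500

Tables in S: A(500), B(60)
Edges inside S: A-B(d=20)
numerator = 500 * 60 = 30000
denominator = 20 = 20
card(S) = 30000 / 20 = 1500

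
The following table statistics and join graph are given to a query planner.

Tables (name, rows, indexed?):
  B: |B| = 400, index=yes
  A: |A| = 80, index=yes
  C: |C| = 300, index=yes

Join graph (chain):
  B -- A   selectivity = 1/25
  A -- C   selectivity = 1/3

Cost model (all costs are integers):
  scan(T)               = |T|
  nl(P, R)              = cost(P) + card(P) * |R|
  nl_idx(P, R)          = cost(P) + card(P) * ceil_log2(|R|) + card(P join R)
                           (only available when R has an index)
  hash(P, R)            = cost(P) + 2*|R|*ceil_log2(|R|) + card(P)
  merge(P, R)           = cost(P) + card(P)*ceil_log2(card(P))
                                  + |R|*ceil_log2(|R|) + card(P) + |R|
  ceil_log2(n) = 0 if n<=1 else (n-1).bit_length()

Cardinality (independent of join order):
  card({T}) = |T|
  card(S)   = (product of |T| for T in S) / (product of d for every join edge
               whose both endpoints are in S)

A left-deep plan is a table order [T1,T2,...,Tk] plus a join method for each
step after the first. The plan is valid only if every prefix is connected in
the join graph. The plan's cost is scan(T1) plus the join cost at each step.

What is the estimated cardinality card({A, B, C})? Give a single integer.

128000

Tables in S: A(80), B(400), C(300)
Edges inside S: B-A(d=25), A-C(d=3)
numerator = 80 * 400 * 300 = 9600000
denominator = 25 * 3 = 75
card(S) = 9600000 / 75 = 128000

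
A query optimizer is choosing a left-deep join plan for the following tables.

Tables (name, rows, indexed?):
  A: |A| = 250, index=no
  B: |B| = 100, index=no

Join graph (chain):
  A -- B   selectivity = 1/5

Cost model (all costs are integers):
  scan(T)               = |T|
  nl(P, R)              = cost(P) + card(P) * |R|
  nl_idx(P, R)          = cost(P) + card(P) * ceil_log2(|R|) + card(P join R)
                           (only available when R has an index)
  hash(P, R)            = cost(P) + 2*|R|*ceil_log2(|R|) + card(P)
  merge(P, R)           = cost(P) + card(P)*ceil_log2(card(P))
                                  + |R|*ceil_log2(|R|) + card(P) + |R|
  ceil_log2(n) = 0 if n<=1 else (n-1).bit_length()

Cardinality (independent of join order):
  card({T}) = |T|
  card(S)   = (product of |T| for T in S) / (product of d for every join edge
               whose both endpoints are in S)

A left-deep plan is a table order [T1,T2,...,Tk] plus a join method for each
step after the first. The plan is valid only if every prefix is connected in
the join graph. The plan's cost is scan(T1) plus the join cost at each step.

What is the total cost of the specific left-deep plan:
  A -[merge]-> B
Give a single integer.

3300

step 1: scan A: cost=250, card=250
step 2: join B via merge
    card(P join B) = 250*100/(5) = 5000
    cost = 250 + 250*8 + 100*7 + 250 + 100 = 3300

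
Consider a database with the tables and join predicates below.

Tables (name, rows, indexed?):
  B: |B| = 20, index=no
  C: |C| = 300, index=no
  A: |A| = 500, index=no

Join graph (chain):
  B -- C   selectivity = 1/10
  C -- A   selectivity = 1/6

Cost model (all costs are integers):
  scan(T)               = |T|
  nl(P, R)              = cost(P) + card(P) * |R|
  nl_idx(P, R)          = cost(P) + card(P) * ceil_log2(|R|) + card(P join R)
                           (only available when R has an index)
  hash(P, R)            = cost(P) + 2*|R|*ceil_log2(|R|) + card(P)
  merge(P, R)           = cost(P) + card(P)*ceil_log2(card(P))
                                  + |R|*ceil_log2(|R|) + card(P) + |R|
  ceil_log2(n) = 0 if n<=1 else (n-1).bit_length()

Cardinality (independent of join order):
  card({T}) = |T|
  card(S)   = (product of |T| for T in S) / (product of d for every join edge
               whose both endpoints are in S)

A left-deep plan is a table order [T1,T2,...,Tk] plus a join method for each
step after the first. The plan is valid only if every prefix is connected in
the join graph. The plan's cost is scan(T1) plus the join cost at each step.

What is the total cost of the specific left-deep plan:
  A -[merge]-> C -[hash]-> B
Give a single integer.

step 1: scan A: cost=500, card=500
step 2: join C via merge
    card(P join C) = 500*300/(6) = 25000
    cost = 500 + 500*9 + 300*9 + 500 + 300 = 8500
step 3: join B via hash
    card(P join B) = 25000*20/(10) = 50000
    cost = 8500 + 2*20*5 + 25000 = 33700

33700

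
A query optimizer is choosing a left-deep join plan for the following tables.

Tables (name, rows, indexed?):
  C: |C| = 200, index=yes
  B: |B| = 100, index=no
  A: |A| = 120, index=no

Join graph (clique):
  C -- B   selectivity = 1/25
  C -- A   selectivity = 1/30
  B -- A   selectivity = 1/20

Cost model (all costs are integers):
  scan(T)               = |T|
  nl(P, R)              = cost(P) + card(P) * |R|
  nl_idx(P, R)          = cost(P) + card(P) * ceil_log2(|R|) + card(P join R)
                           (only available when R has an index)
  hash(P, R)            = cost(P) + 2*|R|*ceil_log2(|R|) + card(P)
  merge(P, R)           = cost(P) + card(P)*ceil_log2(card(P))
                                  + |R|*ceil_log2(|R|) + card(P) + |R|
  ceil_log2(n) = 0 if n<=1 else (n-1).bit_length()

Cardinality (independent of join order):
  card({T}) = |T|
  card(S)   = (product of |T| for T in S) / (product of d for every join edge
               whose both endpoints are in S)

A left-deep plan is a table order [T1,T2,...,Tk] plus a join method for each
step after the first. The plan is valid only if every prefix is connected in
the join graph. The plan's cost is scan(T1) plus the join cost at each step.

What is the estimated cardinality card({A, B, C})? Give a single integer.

160

Tables in S: A(120), B(100), C(200)
Edges inside S: C-B(d=25), C-A(d=30), B-A(d=20)
numerator = 120 * 100 * 200 = 2400000
denominator = 25 * 30 * 20 = 15000
card(S) = 2400000 / 15000 = 160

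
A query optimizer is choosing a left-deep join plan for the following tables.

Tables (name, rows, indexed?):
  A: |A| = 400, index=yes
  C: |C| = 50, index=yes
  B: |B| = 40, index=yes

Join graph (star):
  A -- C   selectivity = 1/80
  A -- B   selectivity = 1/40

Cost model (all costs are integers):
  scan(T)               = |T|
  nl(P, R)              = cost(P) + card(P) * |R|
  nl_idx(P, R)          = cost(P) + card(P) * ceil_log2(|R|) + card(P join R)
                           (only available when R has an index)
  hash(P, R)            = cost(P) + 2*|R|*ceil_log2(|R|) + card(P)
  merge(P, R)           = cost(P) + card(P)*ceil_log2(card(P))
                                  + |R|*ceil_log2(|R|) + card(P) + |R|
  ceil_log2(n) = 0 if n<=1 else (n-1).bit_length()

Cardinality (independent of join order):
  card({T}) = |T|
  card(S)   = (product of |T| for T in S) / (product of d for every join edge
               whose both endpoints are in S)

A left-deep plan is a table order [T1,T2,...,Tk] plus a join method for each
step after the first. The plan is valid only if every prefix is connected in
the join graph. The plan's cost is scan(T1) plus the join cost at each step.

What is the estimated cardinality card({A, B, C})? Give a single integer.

Tables in S: A(400), B(40), C(50)
Edges inside S: A-C(d=80), A-B(d=40)
numerator = 400 * 40 * 50 = 800000
denominator = 80 * 40 = 3200
card(S) = 800000 / 3200 = 250

250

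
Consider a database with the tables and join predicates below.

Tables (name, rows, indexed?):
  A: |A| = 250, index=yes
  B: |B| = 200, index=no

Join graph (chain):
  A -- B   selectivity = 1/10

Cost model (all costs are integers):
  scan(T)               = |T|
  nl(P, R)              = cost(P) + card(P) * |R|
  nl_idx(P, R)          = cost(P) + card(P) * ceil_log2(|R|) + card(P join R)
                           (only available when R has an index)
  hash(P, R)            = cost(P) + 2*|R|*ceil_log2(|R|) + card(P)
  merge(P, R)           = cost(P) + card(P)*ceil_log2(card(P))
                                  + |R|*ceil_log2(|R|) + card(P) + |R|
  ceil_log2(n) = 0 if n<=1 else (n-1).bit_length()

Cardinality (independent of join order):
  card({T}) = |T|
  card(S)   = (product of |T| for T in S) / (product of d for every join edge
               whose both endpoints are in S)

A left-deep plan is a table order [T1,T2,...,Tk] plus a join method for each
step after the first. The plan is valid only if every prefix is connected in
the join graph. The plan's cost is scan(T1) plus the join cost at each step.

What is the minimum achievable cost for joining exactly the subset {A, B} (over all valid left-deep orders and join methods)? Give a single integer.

3700

Selinger DP over subsets of {A,B}:
  {A}: scan cost=250, card=250
  {B}: scan cost=200, card=200
  {AB}: card=5000; try (B,hash)→3700, (A,merge)→4250, (B,merge)→4300, (A,hash)→4400, (A,nl_idx)→6800, (A,nl)→50200 …(+1); best=3700 via (B,hash)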